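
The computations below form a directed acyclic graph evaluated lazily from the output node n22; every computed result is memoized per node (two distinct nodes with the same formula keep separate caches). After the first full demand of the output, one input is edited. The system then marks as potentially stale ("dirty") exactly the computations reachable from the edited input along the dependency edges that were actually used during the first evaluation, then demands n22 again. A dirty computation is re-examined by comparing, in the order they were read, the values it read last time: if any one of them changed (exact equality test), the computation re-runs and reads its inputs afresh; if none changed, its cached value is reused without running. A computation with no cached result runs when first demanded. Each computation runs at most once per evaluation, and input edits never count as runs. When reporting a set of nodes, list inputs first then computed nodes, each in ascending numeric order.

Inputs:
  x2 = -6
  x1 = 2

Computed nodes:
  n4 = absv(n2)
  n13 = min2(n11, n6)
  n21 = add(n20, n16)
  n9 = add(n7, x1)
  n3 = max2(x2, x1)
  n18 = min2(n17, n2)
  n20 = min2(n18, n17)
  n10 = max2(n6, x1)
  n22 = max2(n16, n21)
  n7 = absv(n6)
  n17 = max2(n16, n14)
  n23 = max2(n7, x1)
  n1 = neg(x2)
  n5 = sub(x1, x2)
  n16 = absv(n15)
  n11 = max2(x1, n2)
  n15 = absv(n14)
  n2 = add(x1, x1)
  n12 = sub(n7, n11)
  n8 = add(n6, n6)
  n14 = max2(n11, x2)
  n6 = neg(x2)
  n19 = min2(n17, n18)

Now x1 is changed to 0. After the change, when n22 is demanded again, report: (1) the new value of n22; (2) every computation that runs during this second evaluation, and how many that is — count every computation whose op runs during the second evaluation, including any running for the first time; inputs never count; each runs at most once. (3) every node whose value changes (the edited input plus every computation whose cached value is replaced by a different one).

First demand of the output computes:
  n2 = add(2, 2) = 4
  n11 = max2(2, 4) = 4
  n14 = max2(4, -6) = 4
  n15 = absv(4) = 4
  n16 = absv(4) = 4
  n17 = max2(4, 4) = 4
  n18 = min2(4, 4) = 4
  n20 = min2(4, 4) = 4
  n21 = add(4, 4) = 8
  n22 = max2(4, 8) = 8

After the edit, cleaning proceeds:
  n2: a read changed (x1 2->0; x1 2->0) — executes, giving 0.
  n11: a read changed (x1 2->0; n2 4->0) — executes, giving 0.
  n14: a read changed (n11 4->0) — executes, giving 0.
  n15: a read changed (n14 4->0) — executes, giving 0.
  n16: a read changed (n15 4->0) — executes, giving 0.
  n17: a read changed (n16 4->0; n14 4->0) — executes, giving 0.
  n18: a read changed (n17 4->0; n2 4->0) — executes, giving 0.
  n20: a read changed (n18 4->0; n17 4->0) — executes, giving 0.
  n21: a read changed (n20 4->0; n16 4->0) — executes, giving 0.
  n22: a read changed (n16 4->0; n21 8->0) — executes, giving 0.

Demanding n22 again yields 0.
10 computations run: n2, n11, n14, n15, n16, n17, n18, n20, n21, n22.
The nodes whose values change: x1, n2, n11, n14, n15, n16, n17, n18, n20, n21, n22.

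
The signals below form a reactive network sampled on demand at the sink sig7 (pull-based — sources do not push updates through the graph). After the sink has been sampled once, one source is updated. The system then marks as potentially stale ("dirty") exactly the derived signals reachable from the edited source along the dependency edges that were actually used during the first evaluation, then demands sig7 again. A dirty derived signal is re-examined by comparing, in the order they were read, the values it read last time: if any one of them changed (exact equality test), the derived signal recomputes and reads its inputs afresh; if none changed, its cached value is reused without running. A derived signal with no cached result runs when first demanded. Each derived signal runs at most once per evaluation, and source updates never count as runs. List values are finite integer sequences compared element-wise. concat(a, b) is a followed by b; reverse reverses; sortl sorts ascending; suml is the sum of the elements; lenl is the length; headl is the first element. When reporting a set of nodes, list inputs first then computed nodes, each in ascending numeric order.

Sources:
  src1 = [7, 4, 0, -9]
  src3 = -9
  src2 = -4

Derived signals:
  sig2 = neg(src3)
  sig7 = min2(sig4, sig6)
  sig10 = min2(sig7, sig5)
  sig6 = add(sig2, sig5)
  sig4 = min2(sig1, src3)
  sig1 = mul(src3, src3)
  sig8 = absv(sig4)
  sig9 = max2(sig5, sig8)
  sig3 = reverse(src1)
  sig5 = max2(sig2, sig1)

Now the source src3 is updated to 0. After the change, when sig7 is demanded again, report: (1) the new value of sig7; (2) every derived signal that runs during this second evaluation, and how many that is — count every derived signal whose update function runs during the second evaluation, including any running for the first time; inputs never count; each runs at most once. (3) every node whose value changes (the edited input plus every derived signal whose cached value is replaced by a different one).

sig7 now evaluates to 0.
Run set: sig1, sig2, sig4, sig5, sig6, sig7 (6 run).
Changed values: src3, sig1, sig2, sig4, sig5, sig6, sig7.

Initial pass — values computed on the first demand:
  sig1 = mul(-9, -9) = 81
  sig2 = neg(-9) = 9
  sig4 = min2(81, -9) = -9
  sig5 = max2(9, 81) = 81
  sig6 = add(9, 81) = 90
  sig7 = min2(-9, 90) = -9

Second demand — change propagation:
  sig1: re-runs because src3 -9->0; src3 -9->0; new result 0.
  sig2: re-runs because src3 -9->0; new result 0.
  sig4: re-runs because sig1 81->0; src3 -9->0; new result 0.
  sig5: re-runs because sig2 9->0; sig1 81->0; new result 0.
  sig6: re-runs because sig2 9->0; sig5 81->0; new result 0.
  sig7: re-runs because sig4 -9->0; sig6 90->0; new result 0.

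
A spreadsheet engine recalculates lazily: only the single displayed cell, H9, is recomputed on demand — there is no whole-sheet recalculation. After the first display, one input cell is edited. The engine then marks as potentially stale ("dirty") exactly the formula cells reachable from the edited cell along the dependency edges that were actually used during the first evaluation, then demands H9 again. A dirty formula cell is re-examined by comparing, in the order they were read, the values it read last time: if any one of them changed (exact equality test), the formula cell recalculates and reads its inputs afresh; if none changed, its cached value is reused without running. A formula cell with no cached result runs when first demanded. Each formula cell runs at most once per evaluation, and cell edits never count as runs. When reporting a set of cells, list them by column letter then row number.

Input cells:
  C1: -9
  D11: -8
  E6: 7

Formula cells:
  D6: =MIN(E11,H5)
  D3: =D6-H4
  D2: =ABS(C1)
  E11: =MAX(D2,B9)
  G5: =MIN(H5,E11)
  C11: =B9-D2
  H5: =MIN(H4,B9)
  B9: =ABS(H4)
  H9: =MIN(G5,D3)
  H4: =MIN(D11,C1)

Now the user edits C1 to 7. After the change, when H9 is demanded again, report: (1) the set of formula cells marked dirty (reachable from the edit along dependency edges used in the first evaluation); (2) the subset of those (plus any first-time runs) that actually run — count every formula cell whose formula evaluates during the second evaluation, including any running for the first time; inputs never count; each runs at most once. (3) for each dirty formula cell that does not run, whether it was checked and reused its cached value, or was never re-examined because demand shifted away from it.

Marked dirty: B9, D2, D3, D6, E11, G5, H4, H5, H9.
Formula cells that run: B9, D2, D3, D6, E11, G5, H4, H5, H9 — 9 in total.
Every dirty formula cell ran.

First evaluation (everything demanded from the output):
  D2 = ABS(-9) = 9
  H4 = MIN(-8, -9) = -9
  B9 = ABS(-9) = 9
  E11 = MAX(9, 9) = 9
  H5 = MIN(-9, 9) = -9
  D6 = MIN(9, -9) = -9
  D3 = -9 - -9 = 0
  G5 = MIN(-9, 9) = -9
  H9 = MIN(-9, 0) = -9

Propagation after the edit:
  D2: runs — C1 -9->7; result 7.
  H4: runs — C1 -9->7; result -8.
  B9: runs — H4 -9->-8; result 8.
  E11: runs — D2 9->7; B9 9->8; result 8.
  H5: runs — H4 -9->-8; B9 9->8; result -8.
  D6: runs — E11 9->8; H5 -9->-8; result -8.
  D3: runs — D6 -9->-8; H4 -9->-8; result 0 (same value as before).
  G5: runs — H5 -9->-8; E11 9->8; result -8.
  H9: runs — G5 -9->-8; result -8.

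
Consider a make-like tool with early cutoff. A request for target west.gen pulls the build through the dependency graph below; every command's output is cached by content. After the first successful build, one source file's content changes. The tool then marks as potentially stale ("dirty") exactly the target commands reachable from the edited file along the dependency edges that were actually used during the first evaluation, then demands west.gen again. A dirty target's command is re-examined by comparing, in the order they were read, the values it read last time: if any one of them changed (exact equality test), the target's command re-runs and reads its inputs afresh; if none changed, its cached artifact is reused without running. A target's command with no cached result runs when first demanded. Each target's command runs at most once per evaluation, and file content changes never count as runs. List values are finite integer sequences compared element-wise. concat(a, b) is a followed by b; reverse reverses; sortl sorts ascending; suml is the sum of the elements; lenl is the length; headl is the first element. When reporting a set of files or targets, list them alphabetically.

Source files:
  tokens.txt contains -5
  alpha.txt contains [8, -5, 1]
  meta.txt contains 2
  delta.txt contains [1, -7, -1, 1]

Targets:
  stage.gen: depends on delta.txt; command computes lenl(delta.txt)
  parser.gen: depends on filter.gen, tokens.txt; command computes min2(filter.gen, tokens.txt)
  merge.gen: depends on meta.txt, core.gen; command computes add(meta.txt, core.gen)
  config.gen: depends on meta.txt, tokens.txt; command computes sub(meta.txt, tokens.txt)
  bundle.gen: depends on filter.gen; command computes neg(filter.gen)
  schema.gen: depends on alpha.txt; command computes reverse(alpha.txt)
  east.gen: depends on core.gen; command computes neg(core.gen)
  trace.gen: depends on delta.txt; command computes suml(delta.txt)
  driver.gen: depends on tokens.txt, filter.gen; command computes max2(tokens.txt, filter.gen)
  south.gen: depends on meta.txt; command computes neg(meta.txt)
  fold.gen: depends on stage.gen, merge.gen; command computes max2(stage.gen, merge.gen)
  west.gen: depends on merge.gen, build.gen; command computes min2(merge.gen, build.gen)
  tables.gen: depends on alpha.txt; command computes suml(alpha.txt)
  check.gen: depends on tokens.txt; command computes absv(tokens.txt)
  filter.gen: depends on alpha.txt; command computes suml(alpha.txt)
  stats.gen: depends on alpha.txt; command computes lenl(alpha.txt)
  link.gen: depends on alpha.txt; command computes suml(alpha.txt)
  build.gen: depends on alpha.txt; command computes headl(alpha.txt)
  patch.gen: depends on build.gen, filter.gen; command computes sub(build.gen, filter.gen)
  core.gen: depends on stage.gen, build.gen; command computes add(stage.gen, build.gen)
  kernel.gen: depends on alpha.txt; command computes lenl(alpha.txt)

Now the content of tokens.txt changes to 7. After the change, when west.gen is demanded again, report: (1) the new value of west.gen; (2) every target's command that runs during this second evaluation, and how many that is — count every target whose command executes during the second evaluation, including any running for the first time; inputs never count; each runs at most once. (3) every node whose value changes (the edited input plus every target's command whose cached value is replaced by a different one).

First demand of the output computes:
  build.gen = headl([8, -5, 1]) = 8
  stage.gen = lenl([1, -7, -1, 1]) = 4
  core.gen = add(4, 8) = 12
  merge.gen = add(2, 12) = 14
  west.gen = min2(14, 8) = 8

After the edit, cleaning proceeds:
  tokens.txt only reaches undemanded nodes; the second demand re-runs nothing.

Note the shortcut — tokens.txt feeds only undemanded nodes, so no recomputation happens.

Demanding west.gen again yields 8.
0 target commands run: none.
The nodes whose values change: tokens.txt.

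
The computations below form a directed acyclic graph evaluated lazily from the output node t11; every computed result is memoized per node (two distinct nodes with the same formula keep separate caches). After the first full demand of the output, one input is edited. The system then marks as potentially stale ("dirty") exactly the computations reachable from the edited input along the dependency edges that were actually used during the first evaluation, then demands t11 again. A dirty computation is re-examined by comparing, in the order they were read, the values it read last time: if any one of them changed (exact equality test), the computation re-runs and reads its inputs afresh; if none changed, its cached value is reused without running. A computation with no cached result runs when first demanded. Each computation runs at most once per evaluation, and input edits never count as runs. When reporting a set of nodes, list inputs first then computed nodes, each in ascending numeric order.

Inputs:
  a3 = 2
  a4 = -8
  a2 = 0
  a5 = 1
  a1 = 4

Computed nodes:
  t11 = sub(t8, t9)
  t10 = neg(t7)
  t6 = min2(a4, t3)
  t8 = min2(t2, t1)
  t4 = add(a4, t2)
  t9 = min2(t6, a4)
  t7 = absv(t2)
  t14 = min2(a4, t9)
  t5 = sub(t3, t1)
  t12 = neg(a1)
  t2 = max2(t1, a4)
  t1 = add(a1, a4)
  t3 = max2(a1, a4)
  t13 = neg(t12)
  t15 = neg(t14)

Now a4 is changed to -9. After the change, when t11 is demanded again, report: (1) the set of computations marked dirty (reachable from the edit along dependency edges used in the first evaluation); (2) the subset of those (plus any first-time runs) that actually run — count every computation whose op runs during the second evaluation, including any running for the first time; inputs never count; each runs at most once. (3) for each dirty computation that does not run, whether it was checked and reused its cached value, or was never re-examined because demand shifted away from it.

The edit dirties: t1, t2, t3, t6, t8, t9, t11.
7 computations run: t1, t2, t3, t6, t8, t9, t11.
No dirty computation escaped a run.

First demand of the output computes:
  t1 = add(4, -8) = -4
  t2 = max2(-4, -8) = -4
  t3 = max2(4, -8) = 4
  t6 = min2(-8, 4) = -8
  t8 = min2(-4, -4) = -4
  t9 = min2(-8, -8) = -8
  t11 = sub(-4, -8) = 4

After the edit, cleaning proceeds:
  t1: a read changed (a4 -8->-9) — executes, giving -5.
  t2: a read changed (t1 -4->-5; a4 -8->-9) — executes, giving -5.
  t3: a read changed (a4 -8->-9) — executes, giving 4 — identical to its old value.
  t6: a read changed (a4 -8->-9) — executes, giving -9.
  t8: a read changed (t2 -4->-5; t1 -4->-5) — executes, giving -5.
  t9: a read changed (t6 -8->-9; a4 -8->-9) — executes, giving -9.
  t11: a read changed (t8 -4->-5; t9 -8->-9) — executes, giving 4 — identical to its old value.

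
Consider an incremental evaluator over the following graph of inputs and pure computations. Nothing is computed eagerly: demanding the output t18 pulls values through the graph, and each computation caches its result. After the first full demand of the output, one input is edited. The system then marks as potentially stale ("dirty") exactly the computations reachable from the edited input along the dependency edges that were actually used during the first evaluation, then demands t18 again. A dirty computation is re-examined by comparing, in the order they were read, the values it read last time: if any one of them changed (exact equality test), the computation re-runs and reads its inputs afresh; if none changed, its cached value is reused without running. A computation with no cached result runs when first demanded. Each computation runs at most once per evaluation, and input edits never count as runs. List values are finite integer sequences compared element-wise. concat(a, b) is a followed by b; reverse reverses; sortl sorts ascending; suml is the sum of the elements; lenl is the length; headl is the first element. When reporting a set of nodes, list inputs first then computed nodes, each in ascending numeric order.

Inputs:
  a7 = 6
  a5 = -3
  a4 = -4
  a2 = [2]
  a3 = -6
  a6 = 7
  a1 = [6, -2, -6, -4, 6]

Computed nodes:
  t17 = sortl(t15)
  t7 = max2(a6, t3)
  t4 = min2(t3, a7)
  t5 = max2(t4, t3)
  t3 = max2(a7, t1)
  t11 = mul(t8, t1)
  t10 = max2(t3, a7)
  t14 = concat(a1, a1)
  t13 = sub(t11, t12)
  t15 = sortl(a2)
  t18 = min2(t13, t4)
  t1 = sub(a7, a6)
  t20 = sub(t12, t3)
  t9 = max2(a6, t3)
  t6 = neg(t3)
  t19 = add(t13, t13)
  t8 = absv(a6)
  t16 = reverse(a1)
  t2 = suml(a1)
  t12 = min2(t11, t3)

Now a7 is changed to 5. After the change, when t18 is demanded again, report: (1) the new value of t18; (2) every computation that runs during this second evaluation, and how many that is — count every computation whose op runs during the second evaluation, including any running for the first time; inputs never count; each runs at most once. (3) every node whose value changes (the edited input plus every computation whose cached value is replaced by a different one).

t18 now evaluates to 0.
Run set: t1, t3, t4, t11, t12, t13, t18 (7 run).
Changed values: a7, t1, t3, t4, t11, t12.

Initial pass — values computed on the first demand:
  t1 = sub(6, 7) = -1
  t3 = max2(6, -1) = 6
  t4 = min2(6, 6) = 6
  t8 = absv(7) = 7
  t11 = mul(7, -1) = -7
  t12 = min2(-7, 6) = -7
  t13 = sub(-7, -7) = 0
  t18 = min2(0, 6) = 0

Second demand — change propagation:
  t1: re-runs because a7 6->5; new result -2.
  t3: re-runs because a7 6->5; t1 -1->-2; new result 5.
  t4: re-runs because t3 6->5; a7 6->5; new result 5.
  t11: re-runs because t1 -1->-2; new result -14.
  t12: re-runs because t11 -7->-14; t3 6->5; new result -14.
  t13: re-runs because t11 -7->-14; t12 -7->-14; new result 0 (unchanged).
  t18: re-runs because t4 6->5; new result 0 (unchanged).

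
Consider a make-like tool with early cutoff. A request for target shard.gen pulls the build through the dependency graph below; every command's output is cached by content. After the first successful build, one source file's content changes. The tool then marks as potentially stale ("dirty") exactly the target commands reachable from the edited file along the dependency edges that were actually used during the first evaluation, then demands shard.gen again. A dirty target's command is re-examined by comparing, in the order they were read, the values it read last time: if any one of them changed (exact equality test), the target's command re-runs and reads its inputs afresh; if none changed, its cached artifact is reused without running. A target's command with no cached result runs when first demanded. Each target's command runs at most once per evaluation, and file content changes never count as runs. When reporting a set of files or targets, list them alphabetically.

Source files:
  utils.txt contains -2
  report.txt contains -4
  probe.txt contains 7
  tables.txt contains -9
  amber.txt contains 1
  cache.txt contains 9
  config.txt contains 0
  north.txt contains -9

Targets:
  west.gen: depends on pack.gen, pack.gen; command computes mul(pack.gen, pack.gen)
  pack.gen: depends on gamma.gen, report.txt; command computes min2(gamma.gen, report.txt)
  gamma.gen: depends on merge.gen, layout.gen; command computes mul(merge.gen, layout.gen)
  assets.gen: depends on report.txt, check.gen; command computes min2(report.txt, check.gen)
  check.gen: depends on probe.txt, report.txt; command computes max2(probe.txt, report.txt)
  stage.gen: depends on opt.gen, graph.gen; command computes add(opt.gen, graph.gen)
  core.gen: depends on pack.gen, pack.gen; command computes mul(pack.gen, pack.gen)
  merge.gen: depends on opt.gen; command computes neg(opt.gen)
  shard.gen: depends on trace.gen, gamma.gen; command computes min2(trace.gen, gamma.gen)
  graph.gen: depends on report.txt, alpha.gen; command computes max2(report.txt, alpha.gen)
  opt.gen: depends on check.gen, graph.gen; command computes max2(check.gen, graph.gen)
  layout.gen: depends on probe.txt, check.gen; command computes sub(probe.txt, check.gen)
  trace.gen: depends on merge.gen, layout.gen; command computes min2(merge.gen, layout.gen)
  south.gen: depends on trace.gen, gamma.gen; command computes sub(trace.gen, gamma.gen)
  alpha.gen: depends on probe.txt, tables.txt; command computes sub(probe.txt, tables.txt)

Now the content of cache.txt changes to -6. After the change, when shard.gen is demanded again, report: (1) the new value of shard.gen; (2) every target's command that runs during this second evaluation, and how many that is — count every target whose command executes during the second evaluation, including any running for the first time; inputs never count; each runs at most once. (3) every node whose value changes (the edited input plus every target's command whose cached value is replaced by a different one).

First demand of the output computes:
  alpha.gen = sub(7, -9) = 16
  check.gen = max2(7, -4) = 7
  graph.gen = max2(-4, 16) = 16
  layout.gen = sub(7, 7) = 0
  opt.gen = max2(7, 16) = 16
  merge.gen = neg(16) = -16
  gamma.gen = mul(-16, 0) = 0
  trace.gen = min2(-16, 0) = -16
  shard.gen = min2(-16, 0) = -16

After the edit, cleaning proceeds:
  no node depends on cache.txt at all; the second demand re-runs nothing.

Note the shortcut — nothing in the graph depends on cache.txt at all, so no recomputation happens.

Demanding shard.gen again yields -16.
0 target commands run: none.
The nodes whose values change: cache.txt.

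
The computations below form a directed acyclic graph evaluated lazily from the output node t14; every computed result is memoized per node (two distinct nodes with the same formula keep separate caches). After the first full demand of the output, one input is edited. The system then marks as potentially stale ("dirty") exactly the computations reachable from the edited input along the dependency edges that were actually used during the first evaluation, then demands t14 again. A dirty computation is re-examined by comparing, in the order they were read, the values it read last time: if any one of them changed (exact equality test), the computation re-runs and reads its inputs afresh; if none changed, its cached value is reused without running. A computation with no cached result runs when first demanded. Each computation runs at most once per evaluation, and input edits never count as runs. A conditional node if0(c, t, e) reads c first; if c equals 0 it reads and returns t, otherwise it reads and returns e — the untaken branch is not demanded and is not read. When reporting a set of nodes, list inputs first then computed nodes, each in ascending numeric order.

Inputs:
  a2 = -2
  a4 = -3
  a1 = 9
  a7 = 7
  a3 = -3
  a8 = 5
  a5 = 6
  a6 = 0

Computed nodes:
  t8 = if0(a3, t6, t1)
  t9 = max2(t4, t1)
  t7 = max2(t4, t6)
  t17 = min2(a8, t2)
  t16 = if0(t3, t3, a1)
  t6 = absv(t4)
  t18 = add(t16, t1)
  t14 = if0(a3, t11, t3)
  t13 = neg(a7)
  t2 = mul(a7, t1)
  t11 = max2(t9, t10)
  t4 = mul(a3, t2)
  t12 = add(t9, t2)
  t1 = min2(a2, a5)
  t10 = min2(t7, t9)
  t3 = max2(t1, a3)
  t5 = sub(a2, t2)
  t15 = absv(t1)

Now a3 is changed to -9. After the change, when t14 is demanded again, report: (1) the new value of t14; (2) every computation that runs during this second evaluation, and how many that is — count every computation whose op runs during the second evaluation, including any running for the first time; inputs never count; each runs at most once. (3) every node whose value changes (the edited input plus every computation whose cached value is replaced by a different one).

Demanding t14 again yields -2.
2 computations run: t3, t14.
The nodes whose values change: a3.

First demand of the output computes:
  t1 = min2(-2, 6) = -2
  t3 = max2(-2, -3) = -2
  t14 = if0(a3=-3 -> else branch t3) = -2

After the edit, cleaning proceeds:
  t3: a read changed (a3 -3->-9) — executes, giving -2 — identical to its old value.
  t14: a read changed (a3 -3->-9) — executes, giving -2 — identical to its old value.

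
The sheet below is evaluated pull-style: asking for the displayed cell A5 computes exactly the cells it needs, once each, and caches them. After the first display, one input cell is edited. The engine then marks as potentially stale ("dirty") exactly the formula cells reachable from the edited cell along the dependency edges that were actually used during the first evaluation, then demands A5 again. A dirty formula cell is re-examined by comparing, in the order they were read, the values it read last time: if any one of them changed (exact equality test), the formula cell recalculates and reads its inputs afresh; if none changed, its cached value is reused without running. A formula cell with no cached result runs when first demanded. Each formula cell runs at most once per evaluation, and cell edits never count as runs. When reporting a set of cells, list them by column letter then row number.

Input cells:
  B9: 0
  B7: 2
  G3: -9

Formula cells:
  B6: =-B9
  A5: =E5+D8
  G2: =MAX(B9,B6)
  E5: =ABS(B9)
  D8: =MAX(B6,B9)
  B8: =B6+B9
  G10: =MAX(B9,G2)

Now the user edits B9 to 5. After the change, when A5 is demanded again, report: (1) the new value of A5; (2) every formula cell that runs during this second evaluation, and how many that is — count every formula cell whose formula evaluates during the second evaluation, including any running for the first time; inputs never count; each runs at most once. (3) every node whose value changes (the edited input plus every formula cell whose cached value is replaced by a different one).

Demanding A5 again yields 10.
4 formula cells run: A5, B6, D8, E5.
The nodes whose values change: A5, B6, B9, D8, E5.

First demand of the output computes:
  B6 = -(0) = 0
  D8 = MAX(0, 0) = 0
  E5 = ABS(0) = 0
  A5 = 0 + 0 = 0

After the edit, cleaning proceeds:
  B6: a read changed (B9 0->5) — executes, giving -5.
  D8: a read changed (B6 0->-5; B9 0->5) — executes, giving 5.
  E5: a read changed (B9 0->5) — executes, giving 5.
  A5: a read changed (E5 0->5; D8 0->5) — executes, giving 10.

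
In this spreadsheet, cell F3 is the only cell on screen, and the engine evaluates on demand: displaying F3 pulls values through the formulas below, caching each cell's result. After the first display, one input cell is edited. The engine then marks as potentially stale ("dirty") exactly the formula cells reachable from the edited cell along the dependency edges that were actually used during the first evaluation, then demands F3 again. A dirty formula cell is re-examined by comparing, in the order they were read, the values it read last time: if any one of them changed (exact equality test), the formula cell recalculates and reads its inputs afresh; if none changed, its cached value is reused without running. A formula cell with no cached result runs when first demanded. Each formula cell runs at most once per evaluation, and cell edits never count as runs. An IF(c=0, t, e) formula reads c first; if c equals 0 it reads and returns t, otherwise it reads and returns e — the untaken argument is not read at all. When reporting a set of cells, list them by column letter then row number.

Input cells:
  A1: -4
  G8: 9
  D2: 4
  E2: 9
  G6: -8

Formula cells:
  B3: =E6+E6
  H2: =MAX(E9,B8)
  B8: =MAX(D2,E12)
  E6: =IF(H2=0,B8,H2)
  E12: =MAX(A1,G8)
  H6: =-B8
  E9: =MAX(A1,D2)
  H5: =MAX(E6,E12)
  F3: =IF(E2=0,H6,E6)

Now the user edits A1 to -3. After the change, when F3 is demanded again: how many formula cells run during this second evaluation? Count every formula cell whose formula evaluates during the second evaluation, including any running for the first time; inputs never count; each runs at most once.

Run set: E9, E12 (2 run).
The important point: at B8 every value read last time is unchanged, so the dirty flag clears without a run.

Initial pass — values computed on the first demand:
  E9 = MAX(-4, 4) = 4
  E12 = MAX(-4, 9) = 9
  B8 = MAX(4, 9) = 9
  H2 = MAX(4, 9) = 9
  E6 = IF(H2=0: H2=9 -> else branch H2) = 9
  F3 = IF(E2=0: E2=9 -> else branch E6) = 9

Second demand — change propagation:
  E9: re-runs because A1 -4->-3; new result 4 (unchanged).
  E12: re-runs because A1 -4->-3; new result 9 (unchanged).
  B8: re-examined; everything it read last time is the same (D2 unchanged, E12 unchanged) — cache 9 kept, no run.
  H2: re-examined; everything it read last time is the same (E9 unchanged, B8 unchanged) — cache 9 kept, no run.
  E6: re-examined; everything it read last time is the same (H2 unchanged, H2 unchanged) — cache 9 kept, no run.
  F3: re-examined; everything it read last time is the same (E2 unchanged, E6 unchanged) — cache 9 kept, no run.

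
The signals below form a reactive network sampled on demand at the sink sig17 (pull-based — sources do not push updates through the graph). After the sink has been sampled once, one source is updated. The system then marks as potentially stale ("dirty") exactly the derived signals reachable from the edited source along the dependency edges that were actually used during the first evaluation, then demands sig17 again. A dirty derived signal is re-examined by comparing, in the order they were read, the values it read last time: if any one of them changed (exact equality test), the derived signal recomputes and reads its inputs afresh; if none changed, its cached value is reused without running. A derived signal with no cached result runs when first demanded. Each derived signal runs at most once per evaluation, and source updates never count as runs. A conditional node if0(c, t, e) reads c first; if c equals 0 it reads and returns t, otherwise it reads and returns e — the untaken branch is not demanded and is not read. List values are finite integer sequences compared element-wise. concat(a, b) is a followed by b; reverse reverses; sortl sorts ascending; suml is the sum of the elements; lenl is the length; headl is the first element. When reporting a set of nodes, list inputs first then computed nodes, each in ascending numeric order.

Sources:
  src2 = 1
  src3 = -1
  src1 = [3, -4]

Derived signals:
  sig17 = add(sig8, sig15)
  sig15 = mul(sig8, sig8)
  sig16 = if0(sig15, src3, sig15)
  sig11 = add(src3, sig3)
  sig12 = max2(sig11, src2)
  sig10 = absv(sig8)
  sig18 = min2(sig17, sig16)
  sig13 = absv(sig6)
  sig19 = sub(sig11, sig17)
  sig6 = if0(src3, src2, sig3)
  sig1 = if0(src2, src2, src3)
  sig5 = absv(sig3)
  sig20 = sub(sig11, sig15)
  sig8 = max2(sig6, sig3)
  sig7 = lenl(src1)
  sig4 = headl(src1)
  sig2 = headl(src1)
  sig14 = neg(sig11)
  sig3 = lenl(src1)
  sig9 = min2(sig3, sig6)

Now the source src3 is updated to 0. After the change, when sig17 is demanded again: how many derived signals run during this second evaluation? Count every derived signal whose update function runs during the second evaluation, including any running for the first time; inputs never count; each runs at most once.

Initial pass — values computed on the first demand:
  sig3 = lenl([3, -4]) = 2
  sig6 = if0(src3=-1 -> else branch sig3) = 2
  sig8 = max2(2, 2) = 2
  sig15 = mul(2, 2) = 4
  sig17 = add(2, 4) = 6

Second demand — change propagation:
  sig6: re-runs because src3 -1->0; new result 1.
  sig8: re-runs because sig6 2->1; new result 2 (unchanged).
  sig15: re-examined; everything it read last time is the same (sig8 unchanged, sig8 unchanged) — cache 4 kept, no run.
  sig17: re-examined; everything it read last time is the same (sig8 unchanged, sig15 unchanged) — cache 6 kept, no run.

The important point: sig8 recomputes to an identical value, and the output ends up unchanged.

Run set: sig6, sig8 (2 run).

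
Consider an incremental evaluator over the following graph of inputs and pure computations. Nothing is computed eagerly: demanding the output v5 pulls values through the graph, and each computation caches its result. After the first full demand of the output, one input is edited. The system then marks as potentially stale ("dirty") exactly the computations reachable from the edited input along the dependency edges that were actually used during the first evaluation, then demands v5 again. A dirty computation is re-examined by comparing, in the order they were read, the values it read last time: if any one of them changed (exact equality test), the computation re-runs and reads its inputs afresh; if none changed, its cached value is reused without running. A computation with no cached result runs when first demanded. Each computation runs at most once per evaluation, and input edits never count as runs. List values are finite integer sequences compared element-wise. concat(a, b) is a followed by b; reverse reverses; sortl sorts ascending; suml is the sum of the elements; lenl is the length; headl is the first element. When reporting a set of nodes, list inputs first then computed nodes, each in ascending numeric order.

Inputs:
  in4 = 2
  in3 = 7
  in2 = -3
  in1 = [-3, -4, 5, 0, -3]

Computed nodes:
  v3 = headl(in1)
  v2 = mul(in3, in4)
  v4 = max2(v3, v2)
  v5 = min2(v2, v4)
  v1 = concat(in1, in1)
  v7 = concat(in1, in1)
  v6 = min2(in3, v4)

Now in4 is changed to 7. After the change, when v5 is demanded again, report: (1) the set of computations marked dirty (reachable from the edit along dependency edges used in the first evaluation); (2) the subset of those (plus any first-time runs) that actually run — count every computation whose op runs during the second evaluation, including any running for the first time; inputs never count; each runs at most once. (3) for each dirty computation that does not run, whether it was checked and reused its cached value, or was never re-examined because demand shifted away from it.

Dirty set: v2, v4, v5.
Run set: v2, v4, v5 (3 run).
All dirty computations ended up running.

Initial pass — values computed on the first demand:
  v2 = mul(7, 2) = 14
  v3 = headl([-3, -4, 5, 0, -3]) = -3
  v4 = max2(-3, 14) = 14
  v5 = min2(14, 14) = 14

Second demand — change propagation:
  v2: re-runs because in4 2->7; new result 49.
  v4: re-runs because v2 14->49; new result 49.
  v5: re-runs because v2 14->49; v4 14->49; new result 49.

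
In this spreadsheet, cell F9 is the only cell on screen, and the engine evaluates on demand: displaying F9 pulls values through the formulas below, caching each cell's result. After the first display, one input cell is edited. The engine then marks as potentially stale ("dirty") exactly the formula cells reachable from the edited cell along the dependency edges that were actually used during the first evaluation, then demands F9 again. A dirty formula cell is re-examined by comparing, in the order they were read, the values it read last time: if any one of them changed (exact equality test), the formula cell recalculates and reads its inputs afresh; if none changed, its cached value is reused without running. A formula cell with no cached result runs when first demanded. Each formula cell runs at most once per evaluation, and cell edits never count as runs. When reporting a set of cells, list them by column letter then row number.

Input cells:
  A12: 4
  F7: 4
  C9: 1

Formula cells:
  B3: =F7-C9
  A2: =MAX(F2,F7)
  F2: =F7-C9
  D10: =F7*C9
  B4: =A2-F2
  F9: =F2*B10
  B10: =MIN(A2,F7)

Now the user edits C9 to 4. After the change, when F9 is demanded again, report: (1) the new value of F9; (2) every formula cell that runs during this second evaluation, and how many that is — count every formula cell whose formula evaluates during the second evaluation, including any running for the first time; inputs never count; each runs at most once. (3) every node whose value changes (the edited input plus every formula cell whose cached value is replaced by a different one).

Initial pass — values computed on the first demand:
  F2 = 4 - 1 = 3
  A2 = MAX(3, 4) = 4
  B10 = MIN(4, 4) = 4
  F9 = 3 * 4 = 12

Second demand — change propagation:
  F2: re-runs because C9 1->4; new result 0.
  A2: re-runs because F2 3->0; new result 4 (unchanged).
  B10: re-examined; everything it read last time is the same (A2 unchanged, F7 unchanged) — cache 4 kept, no run.
  F9: re-runs because F2 3->0; new result 0.

The important point: at B10 every value read last time is unchanged, so the dirty flag clears without a run.

F9 now evaluates to 0.
Run set: A2, F2, F9 (3 run).
Changed values: C9, F2, F9.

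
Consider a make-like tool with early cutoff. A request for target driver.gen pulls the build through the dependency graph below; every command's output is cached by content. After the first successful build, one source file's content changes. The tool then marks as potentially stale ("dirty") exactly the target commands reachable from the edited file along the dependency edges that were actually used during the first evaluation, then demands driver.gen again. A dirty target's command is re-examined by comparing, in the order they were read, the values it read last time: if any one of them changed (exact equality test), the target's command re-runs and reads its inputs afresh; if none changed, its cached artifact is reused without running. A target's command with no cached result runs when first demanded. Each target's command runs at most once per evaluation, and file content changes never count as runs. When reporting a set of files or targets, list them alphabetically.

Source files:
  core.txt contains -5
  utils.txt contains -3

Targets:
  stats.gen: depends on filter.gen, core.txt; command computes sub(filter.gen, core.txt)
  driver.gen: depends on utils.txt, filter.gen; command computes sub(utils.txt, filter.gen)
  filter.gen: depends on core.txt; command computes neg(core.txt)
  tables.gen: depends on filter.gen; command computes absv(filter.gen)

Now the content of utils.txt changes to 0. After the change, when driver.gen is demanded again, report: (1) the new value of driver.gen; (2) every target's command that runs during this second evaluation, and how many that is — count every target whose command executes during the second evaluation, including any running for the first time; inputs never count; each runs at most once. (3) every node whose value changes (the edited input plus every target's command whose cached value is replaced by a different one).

Demanding driver.gen again yields -5.
1 target commands run: driver.gen.
The nodes whose values change: driver.gen, utils.txt.

First demand of the output computes:
  filter.gen = neg(-5) = 5
  driver.gen = sub(-3, 5) = -8

After the edit, cleaning proceeds:
  driver.gen: a read changed (utils.txt -3->0) — executes, giving -5.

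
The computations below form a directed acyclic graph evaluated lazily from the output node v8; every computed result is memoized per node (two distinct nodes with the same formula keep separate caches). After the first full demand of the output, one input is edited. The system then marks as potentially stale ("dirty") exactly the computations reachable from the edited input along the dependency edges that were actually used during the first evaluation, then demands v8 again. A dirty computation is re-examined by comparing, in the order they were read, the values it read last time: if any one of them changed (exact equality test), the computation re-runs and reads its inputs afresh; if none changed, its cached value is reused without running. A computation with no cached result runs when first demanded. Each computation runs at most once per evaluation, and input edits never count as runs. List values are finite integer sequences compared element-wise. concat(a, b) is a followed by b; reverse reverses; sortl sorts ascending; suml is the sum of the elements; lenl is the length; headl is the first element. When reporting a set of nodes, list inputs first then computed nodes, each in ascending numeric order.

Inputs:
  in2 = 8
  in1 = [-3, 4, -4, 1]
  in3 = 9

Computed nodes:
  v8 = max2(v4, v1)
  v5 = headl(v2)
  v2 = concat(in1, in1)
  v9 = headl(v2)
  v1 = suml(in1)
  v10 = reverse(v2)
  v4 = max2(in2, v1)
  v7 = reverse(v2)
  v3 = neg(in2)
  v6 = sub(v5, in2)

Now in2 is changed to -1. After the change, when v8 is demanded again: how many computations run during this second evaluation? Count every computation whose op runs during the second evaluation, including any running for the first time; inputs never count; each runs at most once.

2 computations run: v4, v8.

First demand of the output computes:
  v1 = suml([-3, 4, -4, 1]) = -2
  v4 = max2(8, -2) = 8
  v8 = max2(8, -2) = 8

After the edit, cleaning proceeds:
  v4: a read changed (in2 8->-1) — executes, giving -1.
  v8: a read changed (v4 8->-1) — executes, giving -1.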